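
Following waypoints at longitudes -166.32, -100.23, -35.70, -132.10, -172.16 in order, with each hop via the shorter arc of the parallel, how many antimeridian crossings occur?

Leg 1: -166.32° → -100.23°, shortest Δλ = 66.09° (east) — does not cross 180°.
Leg 2: -100.23° → -35.70°, shortest Δλ = 64.53° (east) — does not cross 180°.
Leg 3: -35.70° → -132.10°, shortest Δλ = -96.4° (west) — does not cross 180°.
Leg 4: -132.10° → -172.16°, shortest Δλ = -40.06° (west) — does not cross 180°.
Total crossings: 0.

0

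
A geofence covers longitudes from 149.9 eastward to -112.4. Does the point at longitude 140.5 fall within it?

Band width going east from +149.9° to -112.4°: ((-112.4 − 149.9) mod 360) = 97.7°.
Offset of +140.5° east of the west edge: ((140.5 − 149.9) mod 360) = 350.6°.
350.6° > 97.7° ⇒ outside.

No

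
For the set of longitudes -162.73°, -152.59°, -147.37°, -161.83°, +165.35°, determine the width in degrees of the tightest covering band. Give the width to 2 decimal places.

Sort the longitudes: -162.73°, -161.83°, -152.59°, -147.37°, +165.35°.
Eastward gaps between consecutive values (wrapping around): 0.90°, 9.24°, 5.22°, 312.72°, 31.92°.
Largest gap = 312.72° ⇒ minimal covering band is its complement: 360° − 312.72° = 47.28°.
Band runs from +165.35° eastward to -147.37°, crossing the antimeridian.

47.28°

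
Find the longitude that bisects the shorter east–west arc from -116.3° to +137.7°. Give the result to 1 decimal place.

-169.3°

Signed shortest Δλ from -116.3° to +137.7° is -106.0°.
Midpoint longitude = -116.3° + (-106.0°)/2 = -116.3° − 53.0° = -169.3°.
(The naïve average (-116.3 + +137.7)/2 = 10.7° is on the wrong side of the globe.)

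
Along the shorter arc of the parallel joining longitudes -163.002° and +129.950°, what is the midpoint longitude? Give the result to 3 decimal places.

+163.474°

Signed shortest Δλ from -163.002° to +129.950° is -67.048°.
Midpoint longitude = -163.002° + (-67.048°)/2 = -163.002° − 33.524° = -196.526°.
Normalise into (−180°, 180°]: +163.474°.
(The naïve average (-163.002 + +129.950)/2 = -16.526° is on the wrong side of the globe.)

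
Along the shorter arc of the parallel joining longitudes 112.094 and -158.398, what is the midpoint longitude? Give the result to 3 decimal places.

+156.848°

Signed shortest Δλ from +112.094° to -158.398° is +89.508°.
Midpoint longitude = +112.094° + (+89.508°)/2 = +112.094° + 44.754° = +156.848°.
(The naïve average (+112.094 + -158.398)/2 = -23.152° is on the wrong side of the globe.)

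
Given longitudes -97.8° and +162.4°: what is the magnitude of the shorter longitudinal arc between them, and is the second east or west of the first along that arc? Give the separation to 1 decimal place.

99.8° west

Raw difference: 162.4 − -97.8 = 260.2°.
Normalise into (−180°, 180°]: 260.2° − 360° = -99.8°.
Negative ⇒ the second point lies to the west; separation 99.8°.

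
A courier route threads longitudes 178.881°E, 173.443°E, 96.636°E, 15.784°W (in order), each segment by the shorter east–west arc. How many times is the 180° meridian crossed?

0

Leg 1: +178.881° → +173.443°, shortest Δλ = -5.438° (west) — does not cross 180°.
Leg 2: +173.443° → +96.636°, shortest Δλ = -76.807° (west) — does not cross 180°.
Leg 3: +96.636° → -15.784°, shortest Δλ = -112.42° (west) — does not cross 180°.
Total crossings: 0.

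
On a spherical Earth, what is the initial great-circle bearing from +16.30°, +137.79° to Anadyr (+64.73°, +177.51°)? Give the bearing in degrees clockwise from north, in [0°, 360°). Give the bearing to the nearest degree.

19°

Δλ = 177.51 − 137.79 = 39.72°.
θ = atan2( sin Δλ · cos φ₂ , cos φ₁ · sin φ₂ − sin φ₁ · cos φ₂ · cos Δλ )
  = atan2(0.27279, 0.77580) = 19.373° → normalised to [0°, 360°): 19.373°.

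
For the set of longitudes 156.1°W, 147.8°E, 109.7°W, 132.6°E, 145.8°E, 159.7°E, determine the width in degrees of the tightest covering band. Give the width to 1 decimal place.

117.7°

Sort the longitudes: -156.1°, -109.7°, +132.6°, +145.8°, +147.8°, +159.7°.
Eastward gaps between consecutive values (wrapping around): 46.4°, 242.3°, 13.2°, 2.0°, 11.9°, 44.2°.
Largest gap = 242.3° ⇒ minimal covering band is its complement: 360° − 242.3° = 117.7°.
Band runs from +132.6° eastward to -109.7°, crossing the antimeridian.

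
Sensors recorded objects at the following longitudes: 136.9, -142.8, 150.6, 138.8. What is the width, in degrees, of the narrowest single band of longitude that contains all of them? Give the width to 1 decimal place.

80.3°

Sort the longitudes: -142.8°, +136.9°, +138.8°, +150.6°.
Eastward gaps between consecutive values (wrapping around): 279.7°, 1.9°, 11.8°, 66.6°.
Largest gap = 279.7° ⇒ minimal covering band is its complement: 360° − 279.7° = 80.3°.
Band runs from +136.9° eastward to -142.8°, crossing the antimeridian.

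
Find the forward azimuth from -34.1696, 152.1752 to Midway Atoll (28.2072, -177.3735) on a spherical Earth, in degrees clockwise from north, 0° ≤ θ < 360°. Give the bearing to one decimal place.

28.6°

Δλ = -177.3735 − 152.1752 = -329.5487°; wrapped into (−180°, 180°]: 30.4513°.
θ = atan2( sin Δλ · cos φ₂ , cos φ₁ · sin φ₂ − sin φ₁ · cos φ₂ · cos Δλ )
  = atan2(0.44662, 0.81774) = 28.642° → normalised to [0°, 360°): 28.642°.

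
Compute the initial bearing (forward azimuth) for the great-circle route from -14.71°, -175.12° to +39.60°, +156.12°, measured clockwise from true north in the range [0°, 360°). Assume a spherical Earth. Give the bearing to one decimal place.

334.8°

Δλ = 156.12 − -175.12 = 331.24°; wrapped into (−180°, 180°]: -28.76°.
θ = atan2( sin Δλ · cos φ₂ , cos φ₁ · sin φ₂ − sin φ₁ · cos φ₂ · cos Δλ )
  = atan2(-0.37073, 0.78805) = -25.194° → normalised to [0°, 360°): 334.806°.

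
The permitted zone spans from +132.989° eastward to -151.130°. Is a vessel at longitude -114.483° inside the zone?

No

Band width going east from +132.989° to -151.130°: ((-151.130 − 132.989) mod 360) = 75.881°.
Offset of -114.483° east of the west edge: ((-114.483 − 132.989) mod 360) = 112.528°.
112.528° > 75.881° ⇒ outside.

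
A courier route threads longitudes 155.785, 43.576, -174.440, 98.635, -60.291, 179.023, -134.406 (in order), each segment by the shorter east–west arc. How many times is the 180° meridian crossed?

4

Leg 1: +155.785° → +43.576°, shortest Δλ = -112.209° (west) — does not cross 180°.
Leg 2: +43.576° → -174.440°, shortest Δλ = 141.984° (east) — crosses 180°.
Leg 3: -174.440° → +98.635°, shortest Δλ = -86.925° (west) — crosses 180°.
Leg 4: +98.635° → -60.291°, shortest Δλ = -158.926° (west) — does not cross 180°.
Leg 5: -60.291° → +179.023°, shortest Δλ = -120.686° (west) — crosses 180°.
Leg 6: +179.023° → -134.406°, shortest Δλ = 46.571° (east) — crosses 180°.
Total crossings: 4.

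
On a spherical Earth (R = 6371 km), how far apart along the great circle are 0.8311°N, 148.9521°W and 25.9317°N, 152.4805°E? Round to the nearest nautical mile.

3700 nmi

Δλ = 152.4805 − -148.9521 = 301.4326°; wrapped into (−180°, 180°]: -58.5674°.
Δφ = 25.9317 − 0.8311 = 25.1006°.
a = sin²(Δφ/2) + cos φ₁ · cos φ₂ · sin²(Δλ/2) = 0.262359.
c = 2·atan2(√a, √(1−a)) = 1.07551 rad → d = 6371·c ≈ 6852.08 km ≈ 3699.83 nmi.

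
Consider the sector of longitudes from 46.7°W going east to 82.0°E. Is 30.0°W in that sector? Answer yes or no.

Band width going east from -46.7° to +82.0°: ((82.0 − -46.7) mod 360) = 128.7°.
Offset of -30.0° east of the west edge: ((-30.0 − -46.7) mod 360) = 16.7°.
16.7° ≤ 128.7° ⇒ inside.

Yes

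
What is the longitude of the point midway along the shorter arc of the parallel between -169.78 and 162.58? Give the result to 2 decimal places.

+176.40°

Signed shortest Δλ from -169.78° to +162.58° is -27.64°.
Midpoint longitude = -169.78° + (-27.64°)/2 = -169.78° − 13.82° = -183.60°.
Normalise into (−180°, 180°]: +176.40°.
(The naïve average (-169.78 + +162.58)/2 = -3.6° is on the wrong side of the globe.)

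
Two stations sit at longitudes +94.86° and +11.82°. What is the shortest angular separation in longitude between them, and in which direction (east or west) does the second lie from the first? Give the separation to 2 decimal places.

Raw difference: 11.82 − 94.86 = -83.04°.
Normalise into (−180°, 180°]: -83.04° stays -83.04°.
Negative ⇒ the second point lies to the west; separation 83.04°.

83.04° west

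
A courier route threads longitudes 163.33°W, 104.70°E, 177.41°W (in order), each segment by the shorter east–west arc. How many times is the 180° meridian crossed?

Leg 1: -163.33° → +104.70°, shortest Δλ = -91.97° (west) — crosses 180°.
Leg 2: +104.70° → -177.41°, shortest Δλ = 77.89° (east) — crosses 180°.
Total crossings: 2.

2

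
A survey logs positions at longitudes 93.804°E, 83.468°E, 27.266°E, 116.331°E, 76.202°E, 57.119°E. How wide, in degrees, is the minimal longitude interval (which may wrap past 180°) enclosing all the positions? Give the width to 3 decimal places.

Sort the longitudes: +27.266°, +57.119°, +76.202°, +83.468°, +93.804°, +116.331°.
Eastward gaps between consecutive values (wrapping around): 29.853°, 19.083°, 7.266°, 10.336°, 22.527°, 270.935°.
Largest gap = 270.935° ⇒ minimal covering band is its complement: 360° − 270.935° = 89.065°.
Band runs from +27.266° eastward to +116.331°.

89.065°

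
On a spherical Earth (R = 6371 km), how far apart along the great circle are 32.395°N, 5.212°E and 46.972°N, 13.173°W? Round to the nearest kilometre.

Δλ = -13.173 − 5.212 = -18.385°.
Δφ = 46.972 − 32.395 = 14.577°.
a = sin²(Δφ/2) + cos φ₁ · cos φ₂ · sin²(Δλ/2) = 0.030799.
c = 2·atan2(√a, √(1−a)) = 0.35282 rad → d = 6371·c ≈ 2247.81 km.

2248 km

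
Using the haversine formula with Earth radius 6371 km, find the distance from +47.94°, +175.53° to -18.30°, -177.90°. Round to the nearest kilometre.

Δλ = -177.90 − 175.53 = -353.43°; wrapped into (−180°, 180°]: 6.57°.
Δφ = -18.30 − 47.94 = -66.24°.
a = sin²(Δφ/2) + cos φ₁ · cos φ₂ · sin²(Δλ/2) = 0.300635.
c = 2·atan2(√a, √(1−a)) = 1.16067 rad → d = 6371·c ≈ 7394.60 km.

7395 km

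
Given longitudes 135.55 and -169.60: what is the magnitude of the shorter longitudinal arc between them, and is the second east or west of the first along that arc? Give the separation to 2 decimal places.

54.85° east

Raw difference: -169.60 − 135.55 = -305.15°.
Normalise into (−180°, 180°]: -305.15° + 360° = 54.85°.
Positive ⇒ the second point lies to the east; separation 54.85°.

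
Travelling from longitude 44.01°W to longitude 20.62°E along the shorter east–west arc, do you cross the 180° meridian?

Signed shortest Δλ = ((20.62 − -44.01 + 180) mod 360) − 180 = 64.63°.
Going east by 64.63° from -44.01° reaches +20.62° without touching 180°.

No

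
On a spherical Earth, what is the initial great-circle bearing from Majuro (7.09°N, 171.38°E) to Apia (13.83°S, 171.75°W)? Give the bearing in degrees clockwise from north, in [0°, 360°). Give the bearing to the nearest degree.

141°

Δλ = -171.75 − 171.38 = -343.13°; wrapped into (−180°, 180°]: 16.87°.
θ = atan2( sin Δλ · cos φ₂ , cos φ₁ · sin φ₂ − sin φ₁ · cos φ₂ · cos Δλ )
  = atan2(0.28179, -0.35191) = 141.314° → normalised to [0°, 360°): 141.314°.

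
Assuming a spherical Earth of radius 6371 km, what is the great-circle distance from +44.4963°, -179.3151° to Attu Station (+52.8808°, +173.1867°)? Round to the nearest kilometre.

1081 km

Δλ = 173.1867 − -179.3151 = 352.5018°; wrapped into (−180°, 180°]: -7.4982°.
Δφ = 52.8808 − 44.4963 = 8.3845°.
a = sin²(Δφ/2) + cos φ₁ · cos φ₂ · sin²(Δλ/2) = 0.007185.
c = 2·atan2(√a, √(1−a)) = 0.16973 rad → d = 6371·c ≈ 1081.33 km.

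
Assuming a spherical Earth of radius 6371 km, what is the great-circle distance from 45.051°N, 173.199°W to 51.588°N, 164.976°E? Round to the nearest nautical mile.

951 nmi

Δλ = 164.976 − -173.199 = 338.175°; wrapped into (−180°, 180°]: -21.825°.
Δφ = 51.588 − 45.051 = 6.537°.
a = sin²(Δφ/2) + cos φ₁ · cos φ₂ · sin²(Δλ/2) = 0.018982.
c = 2·atan2(√a, √(1−a)) = 0.27643 rad → d = 6371·c ≈ 1761.12 km ≈ 950.93 nmi.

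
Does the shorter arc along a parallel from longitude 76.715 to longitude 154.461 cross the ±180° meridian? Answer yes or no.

No

Signed shortest Δλ = ((154.461 − 76.715 + 180) mod 360) − 180 = 77.746°.
Going east by 77.746° from +76.715° reaches +154.461° without touching 180°.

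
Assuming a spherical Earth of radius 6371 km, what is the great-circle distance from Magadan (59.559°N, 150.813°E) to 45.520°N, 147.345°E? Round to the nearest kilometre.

Δλ = 147.345 − 150.813 = -3.468°.
Δφ = 45.520 − 59.559 = -14.039°.
a = sin²(Δφ/2) + cos φ₁ · cos φ₂ · sin²(Δλ/2) = 0.015260.
c = 2·atan2(√a, √(1−a)) = 0.24769 rad → d = 6371·c ≈ 1578.05 km.

1578 km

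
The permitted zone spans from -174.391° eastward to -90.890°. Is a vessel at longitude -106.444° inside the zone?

Yes

Band width going east from -174.391° to -90.890°: ((-90.890 − -174.391) mod 360) = 83.501°.
Offset of -106.444° east of the west edge: ((-106.444 − -174.391) mod 360) = 67.947°.
67.947° ≤ 83.501° ⇒ inside.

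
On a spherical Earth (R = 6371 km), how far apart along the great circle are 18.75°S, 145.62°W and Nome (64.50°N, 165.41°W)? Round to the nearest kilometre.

9411 km

Δλ = -165.41 − -145.62 = -19.79°.
Δφ = 64.50 − -18.75 = 83.25°.
a = sin²(Δφ/2) + cos φ₁ · cos φ₂ · sin²(Δλ/2) = 0.453270.
c = 2·atan2(√a, √(1−a)) = 1.47720 rad → d = 6371·c ≈ 9411.23 km.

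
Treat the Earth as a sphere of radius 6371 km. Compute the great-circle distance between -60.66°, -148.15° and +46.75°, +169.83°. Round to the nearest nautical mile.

6765 nmi

Δλ = 169.83 − -148.15 = 317.98°; wrapped into (−180°, 180°]: -42.02°.
Δφ = 46.75 − -60.66 = 107.41°.
a = sin²(Δφ/2) + cos φ₁ · cos φ₂ · sin²(Δλ/2) = 0.692760.
c = 2·atan2(√a, √(1−a)) = 1.96657 rad → d = 6371·c ≈ 12529.01 km ≈ 6765.12 nmi.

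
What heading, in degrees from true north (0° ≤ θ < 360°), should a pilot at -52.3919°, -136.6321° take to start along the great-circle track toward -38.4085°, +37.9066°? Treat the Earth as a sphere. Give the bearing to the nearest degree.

176°

Δλ = 37.9066 − -136.6321 = 174.5387°.
θ = atan2( sin Δλ · cos φ₂ , cos φ₁ · sin φ₂ − sin φ₁ · cos φ₂ · cos Δλ )
  = atan2(0.07458, -0.99708) = 175.722° → normalised to [0°, 360°): 175.722°.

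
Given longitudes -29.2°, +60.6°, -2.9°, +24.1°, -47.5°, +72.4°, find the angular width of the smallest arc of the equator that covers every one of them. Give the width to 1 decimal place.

Sort the longitudes: -47.5°, -29.2°, -2.9°, +24.1°, +60.6°, +72.4°.
Eastward gaps between consecutive values (wrapping around): 18.3°, 26.3°, 27.0°, 36.5°, 11.8°, 240.1°.
Largest gap = 240.1° ⇒ minimal covering band is its complement: 360° − 240.1° = 119.9°.
Band runs from -47.5° eastward to +72.4°.

119.9°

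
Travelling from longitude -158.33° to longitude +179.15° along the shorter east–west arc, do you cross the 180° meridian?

Naïve |179.15 − -158.33| = 337.48° > 180°, so the shorter arc goes the other way round — across 180°.
Signed shortest Δλ = ((179.15 − -158.33 + 180) mod 360) − 180 = -22.52°.
Going west by 22.52° from -158.33° passes through 180° before reaching +179.15°.

Yes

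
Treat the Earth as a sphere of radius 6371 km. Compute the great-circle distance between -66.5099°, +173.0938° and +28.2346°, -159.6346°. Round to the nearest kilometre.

Δλ = -159.6346 − 173.0938 = -332.7284°; wrapped into (−180°, 180°]: 27.2716°.
Δφ = 28.2346 − -66.5099 = 94.7445°.
a = sin²(Δφ/2) + cos φ₁ · cos φ₂ · sin²(Δλ/2) = 0.560873.
c = 2·atan2(√a, √(1−a)) = 1.69285 rad → d = 6371·c ≈ 10785.12 km.

10785 km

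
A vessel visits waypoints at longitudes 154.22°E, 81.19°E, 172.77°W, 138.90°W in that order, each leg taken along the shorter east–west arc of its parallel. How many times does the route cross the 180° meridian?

1

Leg 1: +154.22° → +81.19°, shortest Δλ = -73.03° (west) — does not cross 180°.
Leg 2: +81.19° → -172.77°, shortest Δλ = 106.04° (east) — crosses 180°.
Leg 3: -172.77° → -138.90°, shortest Δλ = 33.87° (east) — does not cross 180°.
Total crossings: 1.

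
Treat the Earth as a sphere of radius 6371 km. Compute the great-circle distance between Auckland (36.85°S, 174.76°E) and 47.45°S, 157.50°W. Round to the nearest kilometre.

2554 km

Δλ = -157.50 − 174.76 = -332.26°; wrapped into (−180°, 180°]: 27.74°.
Δφ = -47.45 − -36.85 = -10.60°.
a = sin²(Δφ/2) + cos φ₁ · cos φ₂ · sin²(Δλ/2) = 0.039629.
c = 2·atan2(√a, √(1−a)) = 0.40082 rad → d = 6371·c ≈ 2553.60 km.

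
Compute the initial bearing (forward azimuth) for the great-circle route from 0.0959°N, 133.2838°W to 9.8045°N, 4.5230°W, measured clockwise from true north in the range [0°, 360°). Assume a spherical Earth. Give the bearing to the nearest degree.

77°

Δλ = -4.5230 − -133.2838 = 128.7608°.
θ = atan2( sin Δλ · cos φ₂ , cos φ₁ · sin φ₂ − sin φ₁ · cos φ₂ · cos Δλ )
  = atan2(0.76838, 0.17132) = 77.431° → normalised to [0°, 360°): 77.431°.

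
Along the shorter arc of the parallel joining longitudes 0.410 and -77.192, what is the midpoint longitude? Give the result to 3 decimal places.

-38.391°

Signed shortest Δλ from +0.410° to -77.192° is -77.602°.
Midpoint longitude = +0.410° + (-77.602°)/2 = +0.410° − 38.801° = -38.391°.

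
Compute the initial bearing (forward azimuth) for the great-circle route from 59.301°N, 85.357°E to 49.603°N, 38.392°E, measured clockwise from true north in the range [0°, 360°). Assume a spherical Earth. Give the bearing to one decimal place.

Δλ = 38.392 − 85.357 = -46.965°.
θ = atan2( sin Δλ · cos φ₂ , cos φ₁ · sin φ₂ − sin φ₁ · cos φ₂ · cos Δλ )
  = atan2(-0.47371, 0.00851) = -88.971° → normalised to [0°, 360°): 271.029°.

271.0°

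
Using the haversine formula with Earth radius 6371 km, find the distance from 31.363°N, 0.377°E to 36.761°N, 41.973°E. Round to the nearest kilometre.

Δλ = 41.973 − 0.377 = 41.596°.
Δφ = 36.761 − 31.363 = 5.398°.
a = sin²(Δφ/2) + cos φ₁ · cos φ₂ · sin²(Δλ/2) = 0.088465.
c = 2·atan2(√a, √(1−a)) = 0.60400 rad → d = 6371·c ≈ 3848.09 km.

3848 km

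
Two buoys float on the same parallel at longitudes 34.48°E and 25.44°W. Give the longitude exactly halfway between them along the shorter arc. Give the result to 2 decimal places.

4.52°E

Signed shortest Δλ from +34.48° to -25.44° is -59.92°.
Midpoint longitude = +34.48° + (-59.92°)/2 = +34.48° − 29.96° = +4.52°.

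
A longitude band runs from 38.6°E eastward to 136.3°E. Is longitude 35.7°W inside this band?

No

Band width going east from +38.6° to +136.3°: ((136.3 − 38.6) mod 360) = 97.7°.
Offset of -35.7° east of the west edge: ((-35.7 − 38.6) mod 360) = 285.7°.
285.7° > 97.7° ⇒ outside.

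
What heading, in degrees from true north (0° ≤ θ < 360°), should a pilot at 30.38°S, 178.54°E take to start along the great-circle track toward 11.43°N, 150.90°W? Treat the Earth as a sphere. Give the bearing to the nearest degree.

40°

Δλ = -150.90 − 178.54 = -329.44°; wrapped into (−180°, 180°]: 30.56°.
θ = atan2( sin Δλ · cos φ₂ , cos φ₁ · sin φ₂ − sin φ₁ · cos φ₂ · cos Δλ )
  = atan2(0.49836, 0.59781) = 39.816° → normalised to [0°, 360°): 39.816°.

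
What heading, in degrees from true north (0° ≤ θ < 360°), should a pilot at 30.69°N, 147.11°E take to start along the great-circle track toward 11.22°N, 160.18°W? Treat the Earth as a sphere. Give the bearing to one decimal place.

99.9°

Δλ = -160.18 − 147.11 = -307.29°; wrapped into (−180°, 180°]: 52.71°.
θ = atan2( sin Δλ · cos φ₂ , cos φ₁ · sin φ₂ − sin φ₁ · cos φ₂ · cos Δλ )
  = atan2(0.78037, -0.13599) = 99.885° → normalised to [0°, 360°): 99.885°.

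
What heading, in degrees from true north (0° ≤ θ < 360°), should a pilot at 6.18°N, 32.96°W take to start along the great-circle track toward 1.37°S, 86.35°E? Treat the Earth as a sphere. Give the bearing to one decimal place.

88.1°

Δλ = 86.35 − -32.96 = 119.31°.
θ = atan2( sin Δλ · cos φ₂ , cos φ₁ · sin φ₂ − sin φ₁ · cos φ₂ · cos Δλ )
  = atan2(0.87173, 0.02891) = 88.100° → normalised to [0°, 360°): 88.100°.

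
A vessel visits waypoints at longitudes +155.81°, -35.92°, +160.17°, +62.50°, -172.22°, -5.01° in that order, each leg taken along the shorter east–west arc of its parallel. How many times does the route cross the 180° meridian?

3

Leg 1: +155.81° → -35.92°, shortest Δλ = 168.27° (east) — crosses 180°.
Leg 2: -35.92° → +160.17°, shortest Δλ = -163.91° (west) — crosses 180°.
Leg 3: +160.17° → +62.50°, shortest Δλ = -97.67° (west) — does not cross 180°.
Leg 4: +62.50° → -172.22°, shortest Δλ = 125.28° (east) — crosses 180°.
Leg 5: -172.22° → -5.01°, shortest Δλ = 167.21° (east) — does not cross 180°.
Total crossings: 3.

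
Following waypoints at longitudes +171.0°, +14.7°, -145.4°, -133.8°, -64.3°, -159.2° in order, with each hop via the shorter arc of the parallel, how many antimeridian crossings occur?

Leg 1: +171.0° → +14.7°, shortest Δλ = -156.3° (west) — does not cross 180°.
Leg 2: +14.7° → -145.4°, shortest Δλ = -160.1° (west) — does not cross 180°.
Leg 3: -145.4° → -133.8°, shortest Δλ = 11.6° (east) — does not cross 180°.
Leg 4: -133.8° → -64.3°, shortest Δλ = 69.5° (east) — does not cross 180°.
Leg 5: -64.3° → -159.2°, shortest Δλ = -94.9° (west) — does not cross 180°.
Total crossings: 0.

0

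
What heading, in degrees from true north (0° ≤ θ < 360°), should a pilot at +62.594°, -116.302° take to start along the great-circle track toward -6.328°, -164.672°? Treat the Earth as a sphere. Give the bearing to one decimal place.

Δλ = -164.672 − -116.302 = -48.370°.
θ = atan2( sin Δλ · cos φ₂ , cos φ₁ · sin φ₂ − sin φ₁ · cos φ₂ · cos Δλ )
  = atan2(-0.74290, -0.63690) = -130.607° → normalised to [0°, 360°): 229.393°.

229.4°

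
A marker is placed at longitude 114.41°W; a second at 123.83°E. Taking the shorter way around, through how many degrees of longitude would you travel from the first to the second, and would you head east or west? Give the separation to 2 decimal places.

Raw difference: 123.83 − -114.41 = 238.24°.
Normalise into (−180°, 180°]: 238.24° − 360° = -121.76°.
Negative ⇒ the second point lies to the west; separation 121.76°.

121.76° west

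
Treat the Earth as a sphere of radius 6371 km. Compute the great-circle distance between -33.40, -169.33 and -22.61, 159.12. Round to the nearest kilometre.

Δλ = 159.12 − -169.33 = 328.45°; wrapped into (−180°, 180°]: -31.55°.
Δφ = -22.61 − -33.40 = 10.79°.
a = sin²(Δφ/2) + cos φ₁ · cos φ₂ · sin²(Δλ/2) = 0.065800.
c = 2·atan2(√a, √(1−a)) = 0.51883 rad → d = 6371·c ≈ 3305.46 km.

3305 km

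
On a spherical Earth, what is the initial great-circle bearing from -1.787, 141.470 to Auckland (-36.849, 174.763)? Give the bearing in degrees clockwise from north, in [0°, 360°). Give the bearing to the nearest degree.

Δλ = 174.763 − 141.470 = 33.293°.
θ = atan2( sin Δλ · cos φ₂ , cos φ₁ · sin φ₂ − sin φ₁ · cos φ₂ · cos Δλ )
  = atan2(0.43926, -0.57856) = 142.793° → normalised to [0°, 360°): 142.793°.

143°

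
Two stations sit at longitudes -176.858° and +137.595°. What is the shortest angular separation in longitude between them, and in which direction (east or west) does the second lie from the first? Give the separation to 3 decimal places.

45.547° west

Raw difference: 137.595 − -176.858 = 314.453°.
Normalise into (−180°, 180°]: 314.453° − 360° = -45.547°.
Negative ⇒ the second point lies to the west; separation 45.547°.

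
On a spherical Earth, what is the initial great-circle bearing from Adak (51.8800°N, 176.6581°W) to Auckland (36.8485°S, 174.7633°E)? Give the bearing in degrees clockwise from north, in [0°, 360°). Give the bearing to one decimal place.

186.9°

Δλ = 174.7633 − -176.6581 = 351.4214°; wrapped into (−180°, 180°]: -8.5786°.
θ = atan2( sin Δλ · cos φ₂ , cos φ₁ · sin φ₂ − sin φ₁ · cos φ₂ · cos Δλ )
  = atan2(-0.11937, -0.99271) = -173.144° → normalised to [0°, 360°): 186.856°.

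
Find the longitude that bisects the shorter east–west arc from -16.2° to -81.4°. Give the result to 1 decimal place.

Signed shortest Δλ from -16.2° to -81.4° is -65.2°.
Midpoint longitude = -16.2° + (-65.2°)/2 = -16.2° − 32.6° = -48.8°.

-48.8°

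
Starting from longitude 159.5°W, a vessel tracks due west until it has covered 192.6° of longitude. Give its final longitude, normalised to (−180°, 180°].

7.9°E

Start at -159.5°; shift −192.6° → -352.1°.
-352.1° lies outside (−180°, 180°]; add 360° → +7.9°.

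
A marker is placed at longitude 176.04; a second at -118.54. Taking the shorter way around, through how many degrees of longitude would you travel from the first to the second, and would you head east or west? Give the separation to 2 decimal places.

Raw difference: -118.54 − 176.04 = -294.58°.
Normalise into (−180°, 180°]: -294.58° + 360° = 65.42°.
Positive ⇒ the second point lies to the east; separation 65.42°.

65.42° east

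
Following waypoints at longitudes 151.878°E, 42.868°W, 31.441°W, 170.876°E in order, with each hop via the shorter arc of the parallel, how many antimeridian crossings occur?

2

Leg 1: +151.878° → -42.868°, shortest Δλ = 165.254° (east) — crosses 180°.
Leg 2: -42.868° → -31.441°, shortest Δλ = 11.427° (east) — does not cross 180°.
Leg 3: -31.441° → +170.876°, shortest Δλ = -157.683° (west) — crosses 180°.
Total crossings: 2.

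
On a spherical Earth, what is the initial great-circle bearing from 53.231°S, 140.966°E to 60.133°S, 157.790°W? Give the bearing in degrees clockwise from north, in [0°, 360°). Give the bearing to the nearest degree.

Δλ = -157.790 − 140.966 = -298.756°; wrapped into (−180°, 180°]: 61.244°.
θ = atan2( sin Δλ · cos φ₂ , cos φ₁ · sin φ₂ − sin φ₁ · cos φ₂ · cos Δλ )
  = atan2(0.43657, -0.32718) = 126.849° → normalised to [0°, 360°): 126.849°.

127°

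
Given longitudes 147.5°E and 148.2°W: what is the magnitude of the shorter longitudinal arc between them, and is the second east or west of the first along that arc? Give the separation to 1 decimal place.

64.3° east

Raw difference: -148.2 − 147.5 = -295.7°.
Normalise into (−180°, 180°]: -295.7° + 360° = 64.3°.
Positive ⇒ the second point lies to the east; separation 64.3°.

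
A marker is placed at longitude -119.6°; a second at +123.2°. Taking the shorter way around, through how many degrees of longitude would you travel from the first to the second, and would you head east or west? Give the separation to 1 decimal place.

117.2° west

Raw difference: 123.2 − -119.6 = 242.8°.
Normalise into (−180°, 180°]: 242.8° − 360° = -117.2°.
Negative ⇒ the second point lies to the west; separation 117.2°.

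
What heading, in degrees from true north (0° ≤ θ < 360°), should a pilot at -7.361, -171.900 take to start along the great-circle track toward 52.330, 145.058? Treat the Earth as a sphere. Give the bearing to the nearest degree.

334°

Δλ = 145.058 − -171.900 = 316.958°; wrapped into (−180°, 180°]: -43.042°.
θ = atan2( sin Δλ · cos φ₂ , cos φ₁ · sin φ₂ − sin φ₁ · cos φ₂ · cos Δλ )
  = atan2(-0.41711, 0.84224) = -26.346° → normalised to [0°, 360°): 333.654°.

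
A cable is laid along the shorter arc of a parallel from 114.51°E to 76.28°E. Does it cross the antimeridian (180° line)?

No

Signed shortest Δλ = ((76.28 − 114.51 + 180) mod 360) − 180 = -38.23°.
Going west by 38.23° from +114.51° reaches +76.28° without touching 180°.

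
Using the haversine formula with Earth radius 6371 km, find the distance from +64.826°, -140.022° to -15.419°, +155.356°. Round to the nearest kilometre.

Δλ = 155.356 − -140.022 = 295.378°; wrapped into (−180°, 180°]: -64.622°.
Δφ = -15.419 − 64.826 = -80.245°.
a = sin²(Δφ/2) + cos φ₁ · cos φ₂ · sin²(Δλ/2) = 0.532438.
c = 2·atan2(√a, √(1−a)) = 1.63572 rad → d = 6371·c ≈ 10421.16 km.

10421 km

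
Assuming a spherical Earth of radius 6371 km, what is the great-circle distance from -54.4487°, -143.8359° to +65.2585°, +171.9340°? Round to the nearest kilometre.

13829 km

Δλ = 171.9340 − -143.8359 = 315.7699°; wrapped into (−180°, 180°]: -44.2301°.
Δφ = 65.2585 − -54.4487 = 119.7072°.
a = sin²(Δφ/2) + cos φ₁ · cos φ₂ · sin²(Δλ/2) = 0.782272.
c = 2·atan2(√a, √(1−a)) = 2.17068 rad → d = 6371·c ≈ 13829.39 km.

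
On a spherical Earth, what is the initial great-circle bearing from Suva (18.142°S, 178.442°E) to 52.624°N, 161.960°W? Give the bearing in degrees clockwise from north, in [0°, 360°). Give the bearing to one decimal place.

12.3°

Δλ = -161.960 − 178.442 = -340.402°; wrapped into (−180°, 180°]: 19.598°.
θ = atan2( sin Δλ · cos φ₂ , cos φ₁ · sin φ₂ − sin φ₁ · cos φ₂ · cos Δλ )
  = atan2(0.20361, 0.93323) = 12.308° → normalised to [0°, 360°): 12.308°.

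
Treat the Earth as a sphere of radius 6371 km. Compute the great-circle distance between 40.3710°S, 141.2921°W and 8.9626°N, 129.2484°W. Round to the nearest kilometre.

5624 km

Δλ = -129.2484 − -141.2921 = 12.0437°.
Δφ = 8.9626 − -40.3710 = 49.3336°.
a = sin²(Δφ/2) + cos φ₁ · cos φ₂ · sin²(Δλ/2) = 0.182456.
c = 2·atan2(√a, √(1−a)) = 0.88267 rad → d = 6371·c ≈ 5623.51 km.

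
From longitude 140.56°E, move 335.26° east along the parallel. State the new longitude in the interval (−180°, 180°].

115.82°E

Start at +140.56°; shift +335.26° → +475.82°.
+475.82° lies outside (−180°, 180°]; subtract 360° → +115.82°.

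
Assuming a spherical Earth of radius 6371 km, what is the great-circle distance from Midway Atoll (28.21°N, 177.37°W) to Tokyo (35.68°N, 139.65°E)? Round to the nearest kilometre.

Δλ = 139.65 − -177.37 = 317.02°; wrapped into (−180°, 180°]: -42.98°.
Δφ = 35.68 − 28.21 = 7.47°.
a = sin²(Δφ/2) + cos φ₁ · cos φ₂ · sin²(Δλ/2) = 0.100307.
c = 2·atan2(√a, √(1−a)) = 0.64453 rad → d = 6371·c ≈ 4106.27 km.

4106 km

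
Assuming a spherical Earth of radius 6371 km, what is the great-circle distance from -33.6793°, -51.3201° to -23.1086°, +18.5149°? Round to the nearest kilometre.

Δλ = 18.5149 − -51.3201 = 69.8350°.
Δφ = -23.1086 − -33.6793 = 10.5707°.
a = sin²(Δφ/2) + cos φ₁ · cos φ₂ · sin²(Δλ/2) = 0.259254.
c = 2·atan2(√a, √(1−a)) = 1.06844 rad → d = 6371·c ≈ 6807.03 km.

6807 km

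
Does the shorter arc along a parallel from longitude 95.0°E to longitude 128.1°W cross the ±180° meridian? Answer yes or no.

Naïve |-128.1 − 95.0| = 223.1° > 180°, so the shorter arc goes the other way round — across 180°.
Signed shortest Δλ = ((-128.1 − 95.0 + 180) mod 360) − 180 = 136.9°.
Going east by 136.9° from +95.0° passes through 180° before reaching -128.1°.

Yes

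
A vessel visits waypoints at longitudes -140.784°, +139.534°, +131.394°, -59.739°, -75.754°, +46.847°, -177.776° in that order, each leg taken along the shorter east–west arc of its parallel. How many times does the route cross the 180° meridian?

3

Leg 1: -140.784° → +139.534°, shortest Δλ = -79.682° (west) — crosses 180°.
Leg 2: +139.534° → +131.394°, shortest Δλ = -8.14° (west) — does not cross 180°.
Leg 3: +131.394° → -59.739°, shortest Δλ = 168.867° (east) — crosses 180°.
Leg 4: -59.739° → -75.754°, shortest Δλ = -16.015° (west) — does not cross 180°.
Leg 5: -75.754° → +46.847°, shortest Δλ = 122.601° (east) — does not cross 180°.
Leg 6: +46.847° → -177.776°, shortest Δλ = 135.377° (east) — crosses 180°.
Total crossings: 3.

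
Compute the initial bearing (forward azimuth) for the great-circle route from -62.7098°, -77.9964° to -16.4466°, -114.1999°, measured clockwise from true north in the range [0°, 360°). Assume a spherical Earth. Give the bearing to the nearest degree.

Δλ = -114.1999 − -77.9964 = -36.2035°.
θ = atan2( sin Δλ · cos φ₂ , cos φ₁ · sin φ₂ − sin φ₁ · cos φ₂ · cos Δλ )
  = atan2(-0.56649, 0.55796) = -45.435° → normalised to [0°, 360°): 314.565°.

315°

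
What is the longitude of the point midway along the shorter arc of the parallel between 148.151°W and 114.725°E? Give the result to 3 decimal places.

163.287°E

Signed shortest Δλ from -148.151° to +114.725° is -97.124°.
Midpoint longitude = -148.151° + (-97.124°)/2 = -148.151° − 48.562° = -196.713°.
Normalise into (−180°, 180°]: +163.287°.
(The naïve average (-148.151 + +114.725)/2 = -16.713° is on the wrong side of the globe.)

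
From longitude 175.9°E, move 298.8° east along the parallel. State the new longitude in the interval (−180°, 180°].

Start at +175.9°; shift +298.8° → +474.7°.
+474.7° lies outside (−180°, 180°]; subtract 360° → +114.7°.

114.7°E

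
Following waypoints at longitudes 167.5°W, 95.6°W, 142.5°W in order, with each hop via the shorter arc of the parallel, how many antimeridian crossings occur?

Leg 1: -167.5° → -95.6°, shortest Δλ = 71.9° (east) — does not cross 180°.
Leg 2: -95.6° → -142.5°, shortest Δλ = -46.9° (west) — does not cross 180°.
Total crossings: 0.

0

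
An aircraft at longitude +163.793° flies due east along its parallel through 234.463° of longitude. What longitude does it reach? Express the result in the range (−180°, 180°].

+38.256°

Start at +163.793°; shift +234.463° → +398.256°.
+398.256° lies outside (−180°, 180°]; subtract 360° → +38.256°.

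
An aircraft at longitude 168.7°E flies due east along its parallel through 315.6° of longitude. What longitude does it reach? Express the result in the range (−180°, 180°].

124.3°E

Start at +168.7°; shift +315.6° → +484.3°.
+484.3° lies outside (−180°, 180°]; subtract 360° → +124.3°.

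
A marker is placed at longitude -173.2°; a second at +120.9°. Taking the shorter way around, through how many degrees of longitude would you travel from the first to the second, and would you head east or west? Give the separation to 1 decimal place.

65.9° west

Raw difference: 120.9 − -173.2 = 294.1°.
Normalise into (−180°, 180°]: 294.1° − 360° = -65.9°.
Negative ⇒ the second point lies to the west; separation 65.9°.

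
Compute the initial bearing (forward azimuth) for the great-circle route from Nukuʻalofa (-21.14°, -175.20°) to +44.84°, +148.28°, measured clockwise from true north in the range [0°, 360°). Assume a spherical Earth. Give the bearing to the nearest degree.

Δλ = 148.28 − -175.20 = 323.48°; wrapped into (−180°, 180°]: -36.52°.
θ = atan2( sin Δλ · cos φ₂ , cos φ₁ · sin φ₂ − sin φ₁ · cos φ₂ · cos Δλ )
  = atan2(-0.42198, 0.86319) = -26.052° → normalised to [0°, 360°): 333.948°.

334°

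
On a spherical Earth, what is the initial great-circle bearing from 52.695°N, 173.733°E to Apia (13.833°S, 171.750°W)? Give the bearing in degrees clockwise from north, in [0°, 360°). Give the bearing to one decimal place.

164.7°

Δλ = -171.750 − 173.733 = -345.483°; wrapped into (−180°, 180°]: 14.517°.
θ = atan2( sin Δλ · cos φ₂ , cos φ₁ · sin φ₂ − sin φ₁ · cos φ₂ · cos Δλ )
  = atan2(0.24340, -0.89260) = 164.747° → normalised to [0°, 360°): 164.747°.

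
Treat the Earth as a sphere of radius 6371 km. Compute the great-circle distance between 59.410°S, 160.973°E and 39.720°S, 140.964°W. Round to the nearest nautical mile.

Δλ = -140.964 − 160.973 = -301.937°; wrapped into (−180°, 180°]: 58.063°.
Δφ = -39.720 − -59.410 = 19.690°.
a = sin²(Δφ/2) + cos φ₁ · cos φ₂ · sin²(Δλ/2) = 0.121419.
c = 2·atan2(√a, √(1−a)) = 0.71184 rad → d = 6371·c ≈ 4535.13 km ≈ 2448.77 nmi.

2449 nmi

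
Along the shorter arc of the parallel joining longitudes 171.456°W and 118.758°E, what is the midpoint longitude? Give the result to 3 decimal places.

Signed shortest Δλ from -171.456° to +118.758° is -69.786°.
Midpoint longitude = -171.456° + (-69.786°)/2 = -171.456° − 34.893° = -206.349°.
Normalise into (−180°, 180°]: +153.651°.
(The naïve average (-171.456 + +118.758)/2 = -26.349° is on the wrong side of the globe.)

153.651°E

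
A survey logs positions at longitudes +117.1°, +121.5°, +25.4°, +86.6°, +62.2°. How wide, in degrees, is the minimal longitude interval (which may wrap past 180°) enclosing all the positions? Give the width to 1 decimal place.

Sort the longitudes: +25.4°, +62.2°, +86.6°, +117.1°, +121.5°.
Eastward gaps between consecutive values (wrapping around): 36.8°, 24.4°, 30.5°, 4.4°, 263.9°.
Largest gap = 263.9° ⇒ minimal covering band is its complement: 360° − 263.9° = 96.1°.
Band runs from +25.4° eastward to +121.5°.

96.1°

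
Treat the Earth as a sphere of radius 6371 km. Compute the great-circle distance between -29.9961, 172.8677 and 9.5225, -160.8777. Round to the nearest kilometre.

5215 km

Δλ = -160.8777 − 172.8677 = -333.7454°; wrapped into (−180°, 180°]: 26.2546°.
Δφ = 9.5225 − -29.9961 = 39.5186°.
a = sin²(Δφ/2) + cos φ₁ · cos φ₂ · sin²(Δλ/2) = 0.158348.
c = 2·atan2(√a, √(1−a)) = 0.81852 rad → d = 6371·c ≈ 5214.78 km.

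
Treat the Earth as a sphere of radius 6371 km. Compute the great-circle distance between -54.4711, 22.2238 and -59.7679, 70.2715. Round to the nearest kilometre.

Δλ = 70.2715 − 22.2238 = 48.0477°.
Δφ = -59.7679 − -54.4711 = -5.2968°.
a = sin²(Δφ/2) + cos φ₁ · cos φ₂ · sin²(Δλ/2) = 0.050631.
c = 2·atan2(√a, √(1−a)) = 0.45391 rad → d = 6371·c ≈ 2891.87 km.

2892 km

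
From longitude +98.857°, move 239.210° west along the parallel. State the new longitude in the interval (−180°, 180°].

Start at +98.857°; shift −239.210° → -140.353°.
-140.353° already lies in (−180°, 180°].

-140.353°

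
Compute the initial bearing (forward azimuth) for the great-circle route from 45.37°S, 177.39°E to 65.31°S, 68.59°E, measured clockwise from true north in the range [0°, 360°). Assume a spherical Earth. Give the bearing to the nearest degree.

Δλ = 68.59 − 177.39 = -108.80°.
θ = atan2( sin Δλ · cos φ₂ , cos φ₁ · sin φ₂ − sin φ₁ · cos φ₂ · cos Δλ )
  = atan2(-0.39542, -0.73410) = -151.691° → normalised to [0°, 360°): 208.309°.

208°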